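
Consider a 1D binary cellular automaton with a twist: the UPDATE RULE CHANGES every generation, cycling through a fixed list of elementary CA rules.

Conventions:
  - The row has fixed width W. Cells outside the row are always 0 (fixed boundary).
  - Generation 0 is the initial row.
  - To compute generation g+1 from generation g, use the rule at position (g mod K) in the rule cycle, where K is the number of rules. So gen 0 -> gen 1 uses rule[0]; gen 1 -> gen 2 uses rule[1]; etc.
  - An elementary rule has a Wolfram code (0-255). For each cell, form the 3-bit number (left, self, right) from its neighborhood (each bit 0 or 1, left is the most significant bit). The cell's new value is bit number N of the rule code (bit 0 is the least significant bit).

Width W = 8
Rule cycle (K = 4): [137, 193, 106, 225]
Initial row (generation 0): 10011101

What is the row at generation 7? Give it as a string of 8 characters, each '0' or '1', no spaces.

Gen 0: 10011101
Gen 1 (rule 137): 00011000
Gen 2 (rule 193): 11001011
Gen 3 (rule 106): 11010111
Gen 4 (rule 225): 01101011
Gen 5 (rule 137): 01000010
Gen 6 (rule 193): 00011000
Gen 7 (rule 106): 00111000

Answer: 00111000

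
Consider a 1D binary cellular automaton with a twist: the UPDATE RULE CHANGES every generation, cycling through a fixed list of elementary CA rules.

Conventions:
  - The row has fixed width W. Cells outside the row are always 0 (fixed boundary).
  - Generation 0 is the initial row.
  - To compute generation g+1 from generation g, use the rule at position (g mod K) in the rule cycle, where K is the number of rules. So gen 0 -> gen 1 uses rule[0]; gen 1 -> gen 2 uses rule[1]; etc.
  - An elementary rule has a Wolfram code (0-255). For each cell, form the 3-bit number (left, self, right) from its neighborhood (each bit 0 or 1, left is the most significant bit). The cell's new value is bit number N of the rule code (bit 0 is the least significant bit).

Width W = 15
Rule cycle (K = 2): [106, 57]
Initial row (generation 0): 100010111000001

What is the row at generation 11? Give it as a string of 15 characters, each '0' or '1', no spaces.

Gen 0: 100010111000001
Gen 1 (rule 106): 000101101000010
Gen 2 (rule 57): 110011010111001
Gen 3 (rule 106): 110111101101010
Gen 4 (rule 57): 101100011010101
Gen 5 (rule 106): 011100111101010
Gen 6 (rule 57): 010010100010101
Gen 7 (rule 106): 100101000101010
Gen 8 (rule 57): 010010110010101
Gen 9 (rule 106): 100101110101010
Gen 10 (rule 57): 010011001010101
Gen 11 (rule 106): 100111010101010

Answer: 100111010101010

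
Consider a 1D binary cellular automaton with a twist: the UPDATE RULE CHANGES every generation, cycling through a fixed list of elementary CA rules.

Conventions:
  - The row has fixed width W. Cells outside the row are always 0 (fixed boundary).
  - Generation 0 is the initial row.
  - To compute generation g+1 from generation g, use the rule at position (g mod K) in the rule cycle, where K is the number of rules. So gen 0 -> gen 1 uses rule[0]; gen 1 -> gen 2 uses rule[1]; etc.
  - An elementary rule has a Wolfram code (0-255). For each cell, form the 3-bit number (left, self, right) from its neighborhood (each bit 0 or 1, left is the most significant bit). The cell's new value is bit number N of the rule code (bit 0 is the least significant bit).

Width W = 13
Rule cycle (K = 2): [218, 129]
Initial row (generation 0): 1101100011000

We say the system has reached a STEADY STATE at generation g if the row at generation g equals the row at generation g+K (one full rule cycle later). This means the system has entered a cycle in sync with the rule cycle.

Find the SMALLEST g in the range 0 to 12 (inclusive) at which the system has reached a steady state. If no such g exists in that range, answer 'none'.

Answer: 11

Derivation:
Gen 0: 1101100011000
Gen 1 (rule 218): 1101110111100
Gen 2 (rule 129): 0000100011001
Gen 3 (rule 218): 0001010111110
Gen 4 (rule 129): 1100000011100
Gen 5 (rule 218): 1110000111110
Gen 6 (rule 129): 0100110011100
Gen 7 (rule 218): 1011111111110
Gen 8 (rule 129): 0001111111100
Gen 9 (rule 218): 0011111111110
Gen 10 (rule 129): 1001111111100
Gen 11 (rule 218): 0111111111110
Gen 12 (rule 129): 0011111111100
Gen 13 (rule 218): 0111111111110
Gen 14 (rule 129): 0011111111100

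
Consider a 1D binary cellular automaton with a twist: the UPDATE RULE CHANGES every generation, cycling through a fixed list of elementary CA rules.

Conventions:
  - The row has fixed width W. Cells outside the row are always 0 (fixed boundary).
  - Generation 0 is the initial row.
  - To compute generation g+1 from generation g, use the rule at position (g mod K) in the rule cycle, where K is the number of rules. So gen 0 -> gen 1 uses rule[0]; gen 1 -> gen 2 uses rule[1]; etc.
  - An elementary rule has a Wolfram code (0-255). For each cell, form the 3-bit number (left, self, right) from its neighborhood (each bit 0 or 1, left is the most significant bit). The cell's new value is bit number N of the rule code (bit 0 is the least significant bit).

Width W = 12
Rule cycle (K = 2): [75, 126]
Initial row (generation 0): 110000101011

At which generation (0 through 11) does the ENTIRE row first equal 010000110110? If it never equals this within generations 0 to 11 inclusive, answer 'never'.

Gen 0: 110000101011
Gen 1 (rule 75): 110111000011
Gen 2 (rule 126): 111101100111
Gen 3 (rule 75): 100101101101
Gen 4 (rule 126): 111111111111
Gen 5 (rule 75): 100000000001
Gen 6 (rule 126): 110000000011
Gen 7 (rule 75): 110111111111
Gen 8 (rule 126): 111100000001
Gen 9 (rule 75): 100101111110
Gen 10 (rule 126): 111111000011
Gen 11 (rule 75): 100001011111

Answer: never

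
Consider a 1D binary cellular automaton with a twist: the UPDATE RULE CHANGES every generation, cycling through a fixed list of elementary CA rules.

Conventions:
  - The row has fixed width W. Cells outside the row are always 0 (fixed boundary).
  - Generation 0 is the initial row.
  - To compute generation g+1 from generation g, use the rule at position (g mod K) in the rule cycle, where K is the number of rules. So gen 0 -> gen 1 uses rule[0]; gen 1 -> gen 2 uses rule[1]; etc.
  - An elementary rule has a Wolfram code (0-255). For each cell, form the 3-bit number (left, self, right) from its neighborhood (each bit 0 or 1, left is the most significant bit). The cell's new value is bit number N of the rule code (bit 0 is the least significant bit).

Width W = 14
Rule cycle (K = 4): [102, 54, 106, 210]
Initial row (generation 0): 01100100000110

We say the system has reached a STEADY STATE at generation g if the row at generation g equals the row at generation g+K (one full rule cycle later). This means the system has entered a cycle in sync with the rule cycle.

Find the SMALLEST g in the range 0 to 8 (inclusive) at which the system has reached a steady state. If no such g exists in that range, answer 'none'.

Answer: none

Derivation:
Gen 0: 01100100000110
Gen 1 (rule 102): 10101100001010
Gen 2 (rule 54): 11110010011111
Gen 3 (rule 106): 10010100110001
Gen 4 (rule 210): 01100011011010
Gen 5 (rule 102): 10100101101110
Gen 6 (rule 54): 11111110010001
Gen 7 (rule 106): 10000010100010
Gen 8 (rule 210): 01000100010101
Gen 9 (rule 102): 11001100111111
Gen 10 (rule 54): 00110011000000
Gen 11 (rule 106): 01110111000000
Gen 12 (rule 210): 10110011100000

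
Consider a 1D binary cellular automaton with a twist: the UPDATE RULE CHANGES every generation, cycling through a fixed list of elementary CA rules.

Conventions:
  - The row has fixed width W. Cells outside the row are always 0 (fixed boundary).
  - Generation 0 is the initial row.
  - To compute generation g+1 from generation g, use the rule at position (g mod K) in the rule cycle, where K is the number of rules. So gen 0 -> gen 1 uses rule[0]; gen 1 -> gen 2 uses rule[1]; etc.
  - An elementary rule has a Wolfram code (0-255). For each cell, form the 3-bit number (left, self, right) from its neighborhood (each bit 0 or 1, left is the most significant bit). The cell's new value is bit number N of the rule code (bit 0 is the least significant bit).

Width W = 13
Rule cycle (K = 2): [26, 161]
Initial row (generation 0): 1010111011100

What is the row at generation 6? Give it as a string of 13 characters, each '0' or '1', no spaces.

Answer: 1100010010011

Derivation:
Gen 0: 1010111011100
Gen 1 (rule 26): 0000100010010
Gen 2 (rule 161): 1110001000000
Gen 3 (rule 26): 1001010100000
Gen 4 (rule 161): 0000101001111
Gen 5 (rule 26): 0001000111000
Gen 6 (rule 161): 1100010010011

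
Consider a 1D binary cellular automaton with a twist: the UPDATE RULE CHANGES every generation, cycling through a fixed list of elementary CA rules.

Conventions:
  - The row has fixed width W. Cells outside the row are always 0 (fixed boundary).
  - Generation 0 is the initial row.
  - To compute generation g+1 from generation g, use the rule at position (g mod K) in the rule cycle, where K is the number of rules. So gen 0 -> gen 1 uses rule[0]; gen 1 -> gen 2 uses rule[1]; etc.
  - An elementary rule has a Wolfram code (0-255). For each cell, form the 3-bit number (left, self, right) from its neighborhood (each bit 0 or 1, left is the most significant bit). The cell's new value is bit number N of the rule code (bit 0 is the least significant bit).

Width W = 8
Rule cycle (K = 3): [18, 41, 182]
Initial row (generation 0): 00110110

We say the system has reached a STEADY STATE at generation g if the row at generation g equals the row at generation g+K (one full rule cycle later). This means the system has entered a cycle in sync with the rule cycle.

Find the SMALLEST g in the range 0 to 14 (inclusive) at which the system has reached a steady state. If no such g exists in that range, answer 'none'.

Gen 0: 00110110
Gen 1 (rule 18): 01000001
Gen 2 (rule 41): 00011100
Gen 3 (rule 182): 00101010
Gen 4 (rule 18): 01000001
Gen 5 (rule 41): 00011100
Gen 6 (rule 182): 00101010
Gen 7 (rule 18): 01000001
Gen 8 (rule 41): 00011100
Gen 9 (rule 182): 00101010
Gen 10 (rule 18): 01000001
Gen 11 (rule 41): 00011100
Gen 12 (rule 182): 00101010
Gen 13 (rule 18): 01000001
Gen 14 (rule 41): 00011100
Gen 15 (rule 182): 00101010
Gen 16 (rule 18): 01000001
Gen 17 (rule 41): 00011100

Answer: 1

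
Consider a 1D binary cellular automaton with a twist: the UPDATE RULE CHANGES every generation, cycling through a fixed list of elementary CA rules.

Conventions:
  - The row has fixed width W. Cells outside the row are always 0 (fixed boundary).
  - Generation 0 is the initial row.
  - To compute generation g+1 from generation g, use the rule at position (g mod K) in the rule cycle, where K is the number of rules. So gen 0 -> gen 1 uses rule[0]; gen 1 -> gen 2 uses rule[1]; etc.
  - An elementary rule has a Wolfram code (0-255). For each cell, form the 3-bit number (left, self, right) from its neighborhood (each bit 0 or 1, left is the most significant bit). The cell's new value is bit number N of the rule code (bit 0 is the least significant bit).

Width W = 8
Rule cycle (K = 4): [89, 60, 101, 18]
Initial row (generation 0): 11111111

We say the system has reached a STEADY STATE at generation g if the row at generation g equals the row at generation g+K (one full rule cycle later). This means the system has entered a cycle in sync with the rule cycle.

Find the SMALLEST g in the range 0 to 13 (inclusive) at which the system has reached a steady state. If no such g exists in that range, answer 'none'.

Gen 0: 11111111
Gen 1 (rule 89): 10000001
Gen 2 (rule 60): 11000001
Gen 3 (rule 101): 01011101
Gen 4 (rule 18): 10000000
Gen 5 (rule 89): 01111111
Gen 6 (rule 60): 01000000
Gen 7 (rule 101): 01011111
Gen 8 (rule 18): 10000000
Gen 9 (rule 89): 01111111
Gen 10 (rule 60): 01000000
Gen 11 (rule 101): 01011111
Gen 12 (rule 18): 10000000
Gen 13 (rule 89): 01111111
Gen 14 (rule 60): 01000000
Gen 15 (rule 101): 01011111
Gen 16 (rule 18): 10000000
Gen 17 (rule 89): 01111111

Answer: 4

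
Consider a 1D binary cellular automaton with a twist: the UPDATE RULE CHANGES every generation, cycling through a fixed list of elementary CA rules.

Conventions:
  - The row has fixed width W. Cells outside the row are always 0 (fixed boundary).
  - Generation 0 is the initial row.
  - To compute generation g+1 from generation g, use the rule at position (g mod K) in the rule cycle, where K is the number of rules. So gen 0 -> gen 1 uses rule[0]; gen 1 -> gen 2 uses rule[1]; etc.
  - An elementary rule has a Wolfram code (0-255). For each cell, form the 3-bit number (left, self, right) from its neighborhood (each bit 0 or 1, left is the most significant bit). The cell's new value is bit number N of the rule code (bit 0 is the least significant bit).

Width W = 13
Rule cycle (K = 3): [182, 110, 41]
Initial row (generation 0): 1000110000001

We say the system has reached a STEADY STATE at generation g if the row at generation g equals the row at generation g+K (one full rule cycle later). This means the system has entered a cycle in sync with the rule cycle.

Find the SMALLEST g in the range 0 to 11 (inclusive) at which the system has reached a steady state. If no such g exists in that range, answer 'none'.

Answer: 10

Derivation:
Gen 0: 1000110000001
Gen 1 (rule 182): 1101001000011
Gen 2 (rule 110): 1111011000111
Gen 3 (rule 41): 1000110010100
Gen 4 (rule 182): 1101001111110
Gen 5 (rule 110): 1111011000010
Gen 6 (rule 41): 1000110011000
Gen 7 (rule 182): 1101001100100
Gen 8 (rule 110): 1111011101100
Gen 9 (rule 41): 1000110011001
Gen 10 (rule 182): 1101001100111
Gen 11 (rule 110): 1111011101101
Gen 12 (rule 41): 1000110011010
Gen 13 (rule 182): 1101001100111
Gen 14 (rule 110): 1111011101101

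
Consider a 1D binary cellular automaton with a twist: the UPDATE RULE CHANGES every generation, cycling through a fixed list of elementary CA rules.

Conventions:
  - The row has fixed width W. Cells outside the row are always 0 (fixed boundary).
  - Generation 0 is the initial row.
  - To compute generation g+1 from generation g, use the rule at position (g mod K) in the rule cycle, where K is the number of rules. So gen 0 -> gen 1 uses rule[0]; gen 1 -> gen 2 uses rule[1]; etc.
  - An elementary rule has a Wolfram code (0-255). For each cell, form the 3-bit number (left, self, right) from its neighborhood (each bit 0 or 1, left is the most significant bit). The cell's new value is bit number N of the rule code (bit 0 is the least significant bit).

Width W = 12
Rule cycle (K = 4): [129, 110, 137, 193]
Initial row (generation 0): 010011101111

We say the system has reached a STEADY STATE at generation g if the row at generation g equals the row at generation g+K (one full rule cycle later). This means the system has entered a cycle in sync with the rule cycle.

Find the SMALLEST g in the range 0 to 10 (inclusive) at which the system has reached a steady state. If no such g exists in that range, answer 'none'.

Gen 0: 010011101111
Gen 1 (rule 129): 000001000110
Gen 2 (rule 110): 000011001110
Gen 3 (rule 137): 111010001100
Gen 4 (rule 193): 011000100101
Gen 5 (rule 129): 000010000000
Gen 6 (rule 110): 000110000000
Gen 7 (rule 137): 110100111111
Gen 8 (rule 193): 010000011111
Gen 9 (rule 129): 000111001110
Gen 10 (rule 110): 001101011010
Gen 11 (rule 137): 101000010000
Gen 12 (rule 193): 000011000111
Gen 13 (rule 129): 111000010010
Gen 14 (rule 110): 101000110110

Answer: none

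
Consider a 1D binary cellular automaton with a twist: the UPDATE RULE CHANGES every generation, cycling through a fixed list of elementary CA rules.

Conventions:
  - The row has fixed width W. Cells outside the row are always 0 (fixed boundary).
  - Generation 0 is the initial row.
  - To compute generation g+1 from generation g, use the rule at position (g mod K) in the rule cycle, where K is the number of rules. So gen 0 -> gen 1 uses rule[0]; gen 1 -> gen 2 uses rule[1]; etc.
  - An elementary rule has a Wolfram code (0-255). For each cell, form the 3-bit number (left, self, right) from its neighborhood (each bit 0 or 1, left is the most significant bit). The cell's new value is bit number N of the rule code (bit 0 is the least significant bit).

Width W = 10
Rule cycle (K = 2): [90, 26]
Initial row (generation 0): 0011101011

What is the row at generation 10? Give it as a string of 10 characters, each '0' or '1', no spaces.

Answer: 0010010001

Derivation:
Gen 0: 0011101011
Gen 1 (rule 90): 0110100011
Gen 2 (rule 26): 1100010110
Gen 3 (rule 90): 1110100111
Gen 4 (rule 26): 1000011100
Gen 5 (rule 90): 0100110110
Gen 6 (rule 26): 1011100101
Gen 7 (rule 90): 0010111000
Gen 8 (rule 26): 0100100100
Gen 9 (rule 90): 1011011010
Gen 10 (rule 26): 0010010001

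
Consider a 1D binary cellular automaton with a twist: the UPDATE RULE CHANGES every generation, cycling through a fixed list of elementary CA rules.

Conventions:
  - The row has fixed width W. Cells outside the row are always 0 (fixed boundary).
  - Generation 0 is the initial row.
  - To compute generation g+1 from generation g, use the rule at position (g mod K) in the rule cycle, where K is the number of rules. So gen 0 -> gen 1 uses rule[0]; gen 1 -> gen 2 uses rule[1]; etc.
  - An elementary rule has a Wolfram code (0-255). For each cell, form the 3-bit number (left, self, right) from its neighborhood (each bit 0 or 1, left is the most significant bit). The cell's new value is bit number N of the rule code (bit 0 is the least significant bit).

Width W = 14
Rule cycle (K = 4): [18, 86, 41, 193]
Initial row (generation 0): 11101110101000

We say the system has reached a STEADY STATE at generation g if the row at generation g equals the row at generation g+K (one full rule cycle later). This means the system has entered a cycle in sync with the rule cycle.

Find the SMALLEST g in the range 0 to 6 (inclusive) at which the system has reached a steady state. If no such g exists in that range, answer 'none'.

Answer: none

Derivation:
Gen 0: 11101110101000
Gen 1 (rule 18): 00000000000100
Gen 2 (rule 86): 00000000001110
Gen 3 (rule 41): 11111111101000
Gen 4 (rule 193): 01111111100011
Gen 5 (rule 18): 10000000010100
Gen 6 (rule 86): 11000000110110
Gen 7 (rule 41): 10011110101100
Gen 8 (rule 193): 00001110000101
Gen 9 (rule 18): 00010001001000
Gen 10 (rule 86): 00111011111100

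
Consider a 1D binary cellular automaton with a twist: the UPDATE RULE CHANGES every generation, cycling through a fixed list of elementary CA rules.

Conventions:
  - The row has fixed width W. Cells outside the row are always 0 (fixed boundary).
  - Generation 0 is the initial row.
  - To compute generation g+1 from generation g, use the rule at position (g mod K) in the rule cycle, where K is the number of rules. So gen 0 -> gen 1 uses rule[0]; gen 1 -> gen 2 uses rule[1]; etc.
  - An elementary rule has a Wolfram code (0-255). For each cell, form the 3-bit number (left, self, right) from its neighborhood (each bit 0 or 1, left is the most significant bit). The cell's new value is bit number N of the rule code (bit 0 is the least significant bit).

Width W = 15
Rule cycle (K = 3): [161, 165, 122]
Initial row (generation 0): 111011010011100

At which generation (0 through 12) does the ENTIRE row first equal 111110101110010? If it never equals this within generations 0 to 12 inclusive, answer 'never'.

Answer: never

Derivation:
Gen 0: 111011010011100
Gen 1 (rule 161): 010100100001001
Gen 2 (rule 165): 011100101101001
Gen 3 (rule 122): 110111011110110
Gen 4 (rule 161): 001010101101000
Gen 5 (rule 165): 101111110011011
Gen 6 (rule 122): 011000011111111
Gen 7 (rule 161): 000011001111110
Gen 8 (rule 165): 111000000111100
Gen 9 (rule 122): 101100001100110
Gen 10 (rule 161): 010001100000000
Gen 11 (rule 165): 010100001111111
Gen 12 (rule 122): 101010011000001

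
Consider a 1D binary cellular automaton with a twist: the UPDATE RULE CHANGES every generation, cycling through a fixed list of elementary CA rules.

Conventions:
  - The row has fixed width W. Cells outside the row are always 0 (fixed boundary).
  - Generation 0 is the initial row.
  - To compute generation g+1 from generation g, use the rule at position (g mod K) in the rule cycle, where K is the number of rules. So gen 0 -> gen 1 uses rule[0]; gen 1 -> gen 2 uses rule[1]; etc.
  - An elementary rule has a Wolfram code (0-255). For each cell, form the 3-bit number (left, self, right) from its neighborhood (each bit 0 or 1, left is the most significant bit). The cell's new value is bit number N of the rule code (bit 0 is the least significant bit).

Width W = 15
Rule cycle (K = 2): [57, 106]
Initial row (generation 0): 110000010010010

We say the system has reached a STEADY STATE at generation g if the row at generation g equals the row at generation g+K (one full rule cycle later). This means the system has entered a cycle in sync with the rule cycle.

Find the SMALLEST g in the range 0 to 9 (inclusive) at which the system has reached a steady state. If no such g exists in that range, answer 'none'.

Answer: 3

Derivation:
Gen 0: 110000010010010
Gen 1 (rule 57): 101111001001001
Gen 2 (rule 106): 011001010010010
Gen 3 (rule 57): 010100101001001
Gen 4 (rule 106): 101001010010010
Gen 5 (rule 57): 010100101001001
Gen 6 (rule 106): 101001010010010
Gen 7 (rule 57): 010100101001001
Gen 8 (rule 106): 101001010010010
Gen 9 (rule 57): 010100101001001
Gen 10 (rule 106): 101001010010010
Gen 11 (rule 57): 010100101001001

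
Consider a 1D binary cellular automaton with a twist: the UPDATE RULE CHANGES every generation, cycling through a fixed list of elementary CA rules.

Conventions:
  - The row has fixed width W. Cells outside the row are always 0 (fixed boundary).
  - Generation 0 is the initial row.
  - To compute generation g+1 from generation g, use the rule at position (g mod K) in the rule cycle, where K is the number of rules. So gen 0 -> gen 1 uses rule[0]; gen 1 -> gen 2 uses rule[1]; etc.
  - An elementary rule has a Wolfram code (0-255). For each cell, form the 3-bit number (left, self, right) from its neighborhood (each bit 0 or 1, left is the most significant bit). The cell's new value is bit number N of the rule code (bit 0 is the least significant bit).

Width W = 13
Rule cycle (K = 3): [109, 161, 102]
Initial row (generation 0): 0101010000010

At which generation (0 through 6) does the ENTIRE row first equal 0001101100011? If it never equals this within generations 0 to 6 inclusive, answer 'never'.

Answer: never

Derivation:
Gen 0: 0101010000010
Gen 1 (rule 109): 0111110111010
Gen 2 (rule 161): 0011101010100
Gen 3 (rule 102): 0100111111100
Gen 4 (rule 109): 0100100000101
Gen 5 (rule 161): 0000001110010
Gen 6 (rule 102): 0000010010110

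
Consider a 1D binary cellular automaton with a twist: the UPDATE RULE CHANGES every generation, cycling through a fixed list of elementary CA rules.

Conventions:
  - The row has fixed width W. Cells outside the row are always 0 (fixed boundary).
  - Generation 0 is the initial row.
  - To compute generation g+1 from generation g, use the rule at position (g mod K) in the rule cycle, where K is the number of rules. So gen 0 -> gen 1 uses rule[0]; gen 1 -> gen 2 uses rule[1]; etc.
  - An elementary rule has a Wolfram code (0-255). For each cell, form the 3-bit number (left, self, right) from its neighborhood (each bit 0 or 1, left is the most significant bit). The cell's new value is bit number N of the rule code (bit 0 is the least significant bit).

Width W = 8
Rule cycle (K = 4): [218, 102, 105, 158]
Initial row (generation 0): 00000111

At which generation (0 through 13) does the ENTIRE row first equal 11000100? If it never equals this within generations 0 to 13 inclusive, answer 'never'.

Answer: 3

Derivation:
Gen 0: 00000111
Gen 1 (rule 218): 00001111
Gen 2 (rule 102): 00010001
Gen 3 (rule 105): 11000100
Gen 4 (rule 158): 10101110
Gen 5 (rule 218): 00001111
Gen 6 (rule 102): 00010001
Gen 7 (rule 105): 11000100
Gen 8 (rule 158): 10101110
Gen 9 (rule 218): 00001111
Gen 10 (rule 102): 00010001
Gen 11 (rule 105): 11000100
Gen 12 (rule 158): 10101110
Gen 13 (rule 218): 00001111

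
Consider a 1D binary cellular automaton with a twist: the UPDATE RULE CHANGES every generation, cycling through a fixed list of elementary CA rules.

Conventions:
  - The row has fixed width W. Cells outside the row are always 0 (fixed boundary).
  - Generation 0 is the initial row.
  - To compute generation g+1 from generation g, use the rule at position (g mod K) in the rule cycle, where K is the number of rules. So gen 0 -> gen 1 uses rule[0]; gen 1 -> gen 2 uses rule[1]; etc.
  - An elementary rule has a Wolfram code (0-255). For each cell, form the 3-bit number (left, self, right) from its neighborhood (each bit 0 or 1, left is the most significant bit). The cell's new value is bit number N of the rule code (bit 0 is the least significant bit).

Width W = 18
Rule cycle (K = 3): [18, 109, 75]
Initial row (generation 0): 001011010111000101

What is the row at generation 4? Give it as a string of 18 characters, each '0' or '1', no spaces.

Gen 0: 001011010111000101
Gen 1 (rule 18): 010000000000101000
Gen 2 (rule 109): 010111111110111011
Gen 3 (rule 75): 100100000010101011
Gen 4 (rule 18): 011010000100000000

Answer: 011010000100000000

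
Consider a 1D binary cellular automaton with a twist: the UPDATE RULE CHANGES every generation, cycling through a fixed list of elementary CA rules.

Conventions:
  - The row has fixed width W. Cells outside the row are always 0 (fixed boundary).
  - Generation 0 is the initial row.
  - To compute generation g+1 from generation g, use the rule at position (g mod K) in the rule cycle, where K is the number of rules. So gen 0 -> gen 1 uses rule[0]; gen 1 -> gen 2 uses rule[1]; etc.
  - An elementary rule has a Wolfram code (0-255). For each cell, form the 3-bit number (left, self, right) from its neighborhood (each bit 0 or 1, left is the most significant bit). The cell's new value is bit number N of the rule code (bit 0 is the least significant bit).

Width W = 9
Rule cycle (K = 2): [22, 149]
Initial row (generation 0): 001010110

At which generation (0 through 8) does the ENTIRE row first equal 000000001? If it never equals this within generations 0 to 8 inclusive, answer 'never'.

Gen 0: 001010110
Gen 1 (rule 22): 011010001
Gen 2 (rule 149): 000011101
Gen 3 (rule 22): 000100001
Gen 4 (rule 149): 110111101
Gen 5 (rule 22): 000000001
Gen 6 (rule 149): 111111101
Gen 7 (rule 22): 000000001
Gen 8 (rule 149): 111111101

Answer: 5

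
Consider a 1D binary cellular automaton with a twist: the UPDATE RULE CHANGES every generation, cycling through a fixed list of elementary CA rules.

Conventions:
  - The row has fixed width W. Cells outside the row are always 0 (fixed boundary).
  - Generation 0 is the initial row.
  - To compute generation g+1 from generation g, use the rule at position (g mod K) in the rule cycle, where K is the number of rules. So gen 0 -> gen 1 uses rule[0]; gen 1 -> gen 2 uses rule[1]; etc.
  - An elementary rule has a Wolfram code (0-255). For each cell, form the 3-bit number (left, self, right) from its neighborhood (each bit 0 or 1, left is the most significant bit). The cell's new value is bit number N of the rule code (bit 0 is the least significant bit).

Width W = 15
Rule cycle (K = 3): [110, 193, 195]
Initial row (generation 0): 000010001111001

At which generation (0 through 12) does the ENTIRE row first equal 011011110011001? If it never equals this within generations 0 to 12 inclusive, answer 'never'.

Gen 0: 000010001111001
Gen 1 (rule 110): 000110011001011
Gen 2 (rule 193): 110010001000001
Gen 3 (rule 195): 010100110011110
Gen 4 (rule 110): 111101110110010
Gen 5 (rule 193): 011100110010000
Gen 6 (rule 195): 101101010100111
Gen 7 (rule 110): 111111111101101
Gen 8 (rule 193): 011111111100100
Gen 9 (rule 195): 101111111101001
Gen 10 (rule 110): 111000000111011
Gen 11 (rule 193): 011011110011001
Gen 12 (rule 195): 101001110101010

Answer: 11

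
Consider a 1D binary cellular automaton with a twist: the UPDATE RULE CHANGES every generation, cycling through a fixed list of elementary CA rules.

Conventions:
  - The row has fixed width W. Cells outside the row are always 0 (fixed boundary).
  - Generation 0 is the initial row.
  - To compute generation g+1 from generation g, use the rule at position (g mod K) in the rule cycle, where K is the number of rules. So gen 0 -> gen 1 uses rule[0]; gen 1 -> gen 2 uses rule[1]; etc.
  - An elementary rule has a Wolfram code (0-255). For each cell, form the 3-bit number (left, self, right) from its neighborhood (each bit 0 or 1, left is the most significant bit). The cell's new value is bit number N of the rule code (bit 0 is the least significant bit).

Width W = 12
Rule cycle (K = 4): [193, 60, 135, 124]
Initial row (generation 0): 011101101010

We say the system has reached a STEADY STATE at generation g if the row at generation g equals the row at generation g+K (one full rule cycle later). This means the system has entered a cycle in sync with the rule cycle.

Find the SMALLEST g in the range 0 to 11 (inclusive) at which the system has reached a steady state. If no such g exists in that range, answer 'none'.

Answer: none

Derivation:
Gen 0: 011101101010
Gen 1 (rule 193): 001100100000
Gen 2 (rule 60): 001010110000
Gen 3 (rule 135): 111010000111
Gen 4 (rule 124): 101111000101
Gen 5 (rule 193): 000111010000
Gen 6 (rule 60): 000100111000
Gen 7 (rule 135): 111101010011
Gen 8 (rule 124): 100111111011
Gen 9 (rule 193): 000011111001
Gen 10 (rule 60): 000010000101
Gen 11 (rule 135): 111110111101
Gen 12 (rule 124): 100011100111
Gen 13 (rule 193): 001001100011
Gen 14 (rule 60): 001101010010
Gen 15 (rule 135): 110001010110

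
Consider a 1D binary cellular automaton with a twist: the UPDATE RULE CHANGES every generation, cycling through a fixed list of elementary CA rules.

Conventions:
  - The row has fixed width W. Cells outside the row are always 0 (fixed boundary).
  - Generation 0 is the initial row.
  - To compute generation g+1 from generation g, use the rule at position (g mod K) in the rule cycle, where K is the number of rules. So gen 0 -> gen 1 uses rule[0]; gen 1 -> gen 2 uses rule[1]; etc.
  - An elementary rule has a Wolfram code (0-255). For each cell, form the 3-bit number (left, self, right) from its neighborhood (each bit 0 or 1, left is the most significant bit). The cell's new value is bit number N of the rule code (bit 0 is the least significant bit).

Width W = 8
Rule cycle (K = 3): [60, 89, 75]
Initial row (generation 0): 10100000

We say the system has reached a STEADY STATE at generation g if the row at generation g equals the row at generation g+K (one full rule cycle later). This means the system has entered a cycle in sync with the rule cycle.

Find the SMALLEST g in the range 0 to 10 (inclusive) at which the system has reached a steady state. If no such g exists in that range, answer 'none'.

Gen 0: 10100000
Gen 1 (rule 60): 11110000
Gen 2 (rule 89): 10011111
Gen 3 (rule 75): 00110001
Gen 4 (rule 60): 00101001
Gen 5 (rule 89): 10000100
Gen 6 (rule 75): 00111001
Gen 7 (rule 60): 00100101
Gen 8 (rule 89): 10010000
Gen 9 (rule 75): 00100111
Gen 10 (rule 60): 00110100
Gen 11 (rule 89): 10110011
Gen 12 (rule 75): 00110111
Gen 13 (rule 60): 00101100

Answer: none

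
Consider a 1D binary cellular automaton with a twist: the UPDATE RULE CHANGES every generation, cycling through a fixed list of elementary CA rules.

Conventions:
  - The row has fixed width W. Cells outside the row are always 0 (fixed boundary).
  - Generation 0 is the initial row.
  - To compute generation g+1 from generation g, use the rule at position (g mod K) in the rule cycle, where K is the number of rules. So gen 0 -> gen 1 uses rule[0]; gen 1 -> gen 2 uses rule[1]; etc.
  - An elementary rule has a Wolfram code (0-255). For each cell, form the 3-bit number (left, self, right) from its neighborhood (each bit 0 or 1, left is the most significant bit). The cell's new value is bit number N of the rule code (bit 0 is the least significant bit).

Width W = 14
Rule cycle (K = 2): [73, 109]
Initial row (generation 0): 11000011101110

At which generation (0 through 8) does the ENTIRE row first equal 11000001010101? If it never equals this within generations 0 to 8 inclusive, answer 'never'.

Gen 0: 11000011101110
Gen 1 (rule 73): 11011010101010
Gen 2 (rule 109): 11111111111110
Gen 3 (rule 73): 10000000000010
Gen 4 (rule 109): 10111111111010
Gen 5 (rule 73): 00100000001000
Gen 6 (rule 109): 10101111101011
Gen 7 (rule 73): 00001000100011
Gen 8 (rule 109): 11101010101011

Answer: never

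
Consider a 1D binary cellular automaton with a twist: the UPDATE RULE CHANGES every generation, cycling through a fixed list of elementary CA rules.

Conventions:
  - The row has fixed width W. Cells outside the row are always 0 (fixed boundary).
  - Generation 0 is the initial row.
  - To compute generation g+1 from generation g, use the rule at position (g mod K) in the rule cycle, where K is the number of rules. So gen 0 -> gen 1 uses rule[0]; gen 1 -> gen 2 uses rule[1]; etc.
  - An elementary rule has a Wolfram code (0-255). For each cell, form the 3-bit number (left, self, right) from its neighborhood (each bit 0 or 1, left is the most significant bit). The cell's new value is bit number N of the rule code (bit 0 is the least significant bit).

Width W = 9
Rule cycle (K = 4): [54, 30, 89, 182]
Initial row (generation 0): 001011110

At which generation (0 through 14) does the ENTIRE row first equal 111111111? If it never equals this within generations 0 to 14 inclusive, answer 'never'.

Answer: 8

Derivation:
Gen 0: 001011110
Gen 1 (rule 54): 011100001
Gen 2 (rule 30): 110010011
Gen 3 (rule 89): 111001011
Gen 4 (rule 182): 010111100
Gen 5 (rule 54): 111000010
Gen 6 (rule 30): 100100111
Gen 7 (rule 89): 010010101
Gen 8 (rule 182): 111111111
Gen 9 (rule 54): 000000000
Gen 10 (rule 30): 000000000
Gen 11 (rule 89): 111111111
Gen 12 (rule 182): 011111110
Gen 13 (rule 54): 100000001
Gen 14 (rule 30): 110000011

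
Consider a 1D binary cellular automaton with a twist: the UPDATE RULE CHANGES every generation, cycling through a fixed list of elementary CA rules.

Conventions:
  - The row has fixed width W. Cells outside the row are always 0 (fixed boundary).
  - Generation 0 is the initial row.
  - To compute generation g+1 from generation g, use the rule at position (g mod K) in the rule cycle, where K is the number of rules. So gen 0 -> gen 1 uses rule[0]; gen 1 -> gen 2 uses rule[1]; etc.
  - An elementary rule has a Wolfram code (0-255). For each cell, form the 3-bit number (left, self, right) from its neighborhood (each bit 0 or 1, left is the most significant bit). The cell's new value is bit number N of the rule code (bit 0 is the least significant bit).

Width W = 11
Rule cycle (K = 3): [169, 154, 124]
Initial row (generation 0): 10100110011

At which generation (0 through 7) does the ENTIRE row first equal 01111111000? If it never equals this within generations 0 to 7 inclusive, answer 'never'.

Gen 0: 10100110011
Gen 1 (rule 169): 01000100010
Gen 2 (rule 154): 10101010101
Gen 3 (rule 124): 11111111111
Gen 4 (rule 169): 11111111110
Gen 5 (rule 154): 11111111101
Gen 6 (rule 124): 10000000111
Gen 7 (rule 169): 00111110110

Answer: never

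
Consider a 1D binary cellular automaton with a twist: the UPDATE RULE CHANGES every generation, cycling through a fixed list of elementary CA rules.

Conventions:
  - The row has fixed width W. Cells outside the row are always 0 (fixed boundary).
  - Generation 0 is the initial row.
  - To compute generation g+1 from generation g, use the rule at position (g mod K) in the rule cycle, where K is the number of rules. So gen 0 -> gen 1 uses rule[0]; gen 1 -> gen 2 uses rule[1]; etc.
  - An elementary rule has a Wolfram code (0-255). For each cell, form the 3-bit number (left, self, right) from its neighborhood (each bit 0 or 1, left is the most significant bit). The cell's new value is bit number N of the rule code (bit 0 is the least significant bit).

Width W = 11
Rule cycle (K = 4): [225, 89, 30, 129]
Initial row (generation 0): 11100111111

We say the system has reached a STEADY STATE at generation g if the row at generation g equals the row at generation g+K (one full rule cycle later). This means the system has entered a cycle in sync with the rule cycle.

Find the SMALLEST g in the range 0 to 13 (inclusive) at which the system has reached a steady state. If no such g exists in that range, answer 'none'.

Answer: 8

Derivation:
Gen 0: 11100111111
Gen 1 (rule 225): 01100011111
Gen 2 (rule 89): 01111010001
Gen 3 (rule 30): 11000011011
Gen 4 (rule 129): 00011000000
Gen 5 (rule 225): 11001011111
Gen 6 (rule 89): 11100010001
Gen 7 (rule 30): 10010111011
Gen 8 (rule 129): 00000010000
Gen 9 (rule 225): 11111000111
Gen 10 (rule 89): 10001110101
Gen 11 (rule 30): 11011000101
Gen 12 (rule 129): 00000010000
Gen 13 (rule 225): 11111000111
Gen 14 (rule 89): 10001110101
Gen 15 (rule 30): 11011000101
Gen 16 (rule 129): 00000010000
Gen 17 (rule 225): 11111000111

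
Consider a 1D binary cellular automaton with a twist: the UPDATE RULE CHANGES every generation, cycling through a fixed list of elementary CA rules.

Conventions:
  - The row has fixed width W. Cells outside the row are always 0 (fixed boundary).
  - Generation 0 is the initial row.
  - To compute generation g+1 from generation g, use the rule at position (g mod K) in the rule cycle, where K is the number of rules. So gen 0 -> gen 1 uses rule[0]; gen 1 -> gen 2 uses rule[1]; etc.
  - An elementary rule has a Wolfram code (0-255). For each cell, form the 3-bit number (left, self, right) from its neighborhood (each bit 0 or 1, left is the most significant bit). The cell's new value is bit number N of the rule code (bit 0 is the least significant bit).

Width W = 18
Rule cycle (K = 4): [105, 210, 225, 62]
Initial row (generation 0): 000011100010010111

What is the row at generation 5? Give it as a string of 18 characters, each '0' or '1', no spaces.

Answer: 010010100110000001

Derivation:
Gen 0: 000011100010010111
Gen 1 (rule 105): 111010101000001101
Gen 2 (rule 210): 011000000100010100
Gen 3 (rule 225): 001011110001001001
Gen 4 (rule 62): 011110001011111111
Gen 5 (rule 105): 010010100110000001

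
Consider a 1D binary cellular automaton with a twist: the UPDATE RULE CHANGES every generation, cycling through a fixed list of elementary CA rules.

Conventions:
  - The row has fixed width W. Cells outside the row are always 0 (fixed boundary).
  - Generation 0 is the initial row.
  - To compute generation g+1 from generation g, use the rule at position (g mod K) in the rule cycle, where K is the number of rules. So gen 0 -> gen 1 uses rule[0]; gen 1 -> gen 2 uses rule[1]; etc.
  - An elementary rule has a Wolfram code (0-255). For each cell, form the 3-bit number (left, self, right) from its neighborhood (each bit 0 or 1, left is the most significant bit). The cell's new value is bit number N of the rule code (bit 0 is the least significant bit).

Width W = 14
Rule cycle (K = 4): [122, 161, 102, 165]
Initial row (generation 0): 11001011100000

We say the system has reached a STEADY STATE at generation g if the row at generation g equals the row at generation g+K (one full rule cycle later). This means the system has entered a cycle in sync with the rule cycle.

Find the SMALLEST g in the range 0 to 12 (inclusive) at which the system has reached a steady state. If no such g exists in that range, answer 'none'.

Gen 0: 11001011100000
Gen 1 (rule 122): 11110110110000
Gen 2 (rule 161): 01101001000111
Gen 3 (rule 102): 10111011001001
Gen 4 (rule 165): 11010100001001
Gen 5 (rule 122): 11101010010110
Gen 6 (rule 161): 01010100001000
Gen 7 (rule 102): 11111100011000
Gen 8 (rule 165): 01111001000011
Gen 9 (rule 122): 11001110100111
Gen 10 (rule 161): 00000101000010
Gen 11 (rule 102): 00001111000110
Gen 12 (rule 165): 11100110010000
Gen 13 (rule 122): 10111111101000
Gen 14 (rule 161): 01011111010011
Gen 15 (rule 102): 11100001110101
Gen 16 (rule 165): 01001100101111

Answer: none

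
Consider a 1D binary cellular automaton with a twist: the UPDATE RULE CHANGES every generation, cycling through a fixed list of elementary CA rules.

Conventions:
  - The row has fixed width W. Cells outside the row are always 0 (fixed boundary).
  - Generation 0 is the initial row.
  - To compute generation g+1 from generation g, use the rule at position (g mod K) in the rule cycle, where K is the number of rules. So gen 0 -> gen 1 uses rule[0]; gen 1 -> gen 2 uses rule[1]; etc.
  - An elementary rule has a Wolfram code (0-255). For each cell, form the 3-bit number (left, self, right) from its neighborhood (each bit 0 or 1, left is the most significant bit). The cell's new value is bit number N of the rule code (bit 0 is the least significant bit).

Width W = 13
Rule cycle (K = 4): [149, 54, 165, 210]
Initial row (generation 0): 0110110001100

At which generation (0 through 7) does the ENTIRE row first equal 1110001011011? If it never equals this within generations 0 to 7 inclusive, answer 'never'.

Gen 0: 0110110001100
Gen 1 (rule 149): 0000001100011
Gen 2 (rule 54): 0000010010100
Gen 3 (rule 165): 1111010011101
Gen 4 (rule 210): 0111001101100
Gen 5 (rule 149): 0010100000011
Gen 6 (rule 54): 0111110000100
Gen 7 (rule 165): 0011100110101

Answer: never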